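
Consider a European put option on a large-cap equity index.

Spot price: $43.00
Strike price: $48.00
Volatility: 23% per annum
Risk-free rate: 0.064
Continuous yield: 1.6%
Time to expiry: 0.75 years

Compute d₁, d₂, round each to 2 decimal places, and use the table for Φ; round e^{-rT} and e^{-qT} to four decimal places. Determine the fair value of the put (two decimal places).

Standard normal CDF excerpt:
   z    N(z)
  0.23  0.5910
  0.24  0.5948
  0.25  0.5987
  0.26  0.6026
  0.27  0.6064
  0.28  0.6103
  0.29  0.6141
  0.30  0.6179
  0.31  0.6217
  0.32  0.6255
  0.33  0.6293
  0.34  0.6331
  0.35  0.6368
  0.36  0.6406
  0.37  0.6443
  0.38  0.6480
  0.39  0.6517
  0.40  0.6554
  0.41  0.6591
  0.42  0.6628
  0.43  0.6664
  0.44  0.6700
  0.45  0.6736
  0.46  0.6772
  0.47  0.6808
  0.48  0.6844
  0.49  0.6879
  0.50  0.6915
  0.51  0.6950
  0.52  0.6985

$5.38

σ√T = 0.23·√0.75 = 0.1992
d₁ = [ln(43/48) + (0.064 − 0.016 + ½·0.23²)·0.75] / (σ√T) = (-0.1100 + 0.0558) / 0.1992 = -0.2719 → -0.27
d₂ = -0.2719 − 0.1992 = -0.4711 → -0.47
exp(−qT) = exp(−0.016·0.75) = 0.9881;  exp(−rT) = exp(−0.064·0.75) = 0.9531
N(−d₂) = N(0.47) = 0.6808;  N(−d₁) = N(0.27) = 0.6064
P = 48·0.9531·0.6808 − 43·0.9881·0.6064 = 31.1458 − 25.7649 = 5.3809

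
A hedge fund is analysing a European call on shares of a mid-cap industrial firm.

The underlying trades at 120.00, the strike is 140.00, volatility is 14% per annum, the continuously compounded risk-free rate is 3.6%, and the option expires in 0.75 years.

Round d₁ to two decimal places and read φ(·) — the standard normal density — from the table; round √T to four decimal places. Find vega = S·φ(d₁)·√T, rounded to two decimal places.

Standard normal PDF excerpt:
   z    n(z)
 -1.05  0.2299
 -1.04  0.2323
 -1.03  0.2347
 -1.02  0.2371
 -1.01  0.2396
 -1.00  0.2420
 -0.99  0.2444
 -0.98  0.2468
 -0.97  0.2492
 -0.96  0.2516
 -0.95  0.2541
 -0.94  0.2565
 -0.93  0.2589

σ√T = 0.14·√0.75 = 0.1212
d₁ = [ln(120/140) + (0.036 + 0.14²/2)·0.75] / 0.1212 = [-0.1542 + 0.0343] / 0.1212 = -0.9881 ≈ -0.99
√T = √0.75 = 0.8660
φ(d₁) = φ(-0.99) = 0.2444
vega = S·φ(d₁)·√T = 120·0.2444·0.8660 = 25.3980

25.40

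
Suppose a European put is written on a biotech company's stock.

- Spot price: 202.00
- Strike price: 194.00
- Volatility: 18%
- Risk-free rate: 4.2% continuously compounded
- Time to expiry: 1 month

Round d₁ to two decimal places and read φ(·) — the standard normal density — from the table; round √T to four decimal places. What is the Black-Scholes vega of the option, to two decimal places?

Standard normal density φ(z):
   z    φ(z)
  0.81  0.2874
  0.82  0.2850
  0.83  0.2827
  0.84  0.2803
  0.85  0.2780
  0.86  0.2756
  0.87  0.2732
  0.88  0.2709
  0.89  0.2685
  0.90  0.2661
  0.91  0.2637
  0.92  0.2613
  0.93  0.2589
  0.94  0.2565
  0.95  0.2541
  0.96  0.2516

15.93

σ√T = 0.18·√0.08333 = 0.0520
ln(S/K) + (r + σ²/2)T = ln(202/194) + (0.042 + 0.18²/2)·0.08333 = 0.0404 + 0.0049 = 0.0453
d₁ = 0.0453 / 0.0520 = 0.8710 which rounds to 0.87
√T = √0.08333 = 0.2887
φ(d₁) = φ(0.87) = 0.2732
vega = S·φ(d₁)·√T = 202·0.2732·0.2887 = 15.9323
(The call has the same vega.)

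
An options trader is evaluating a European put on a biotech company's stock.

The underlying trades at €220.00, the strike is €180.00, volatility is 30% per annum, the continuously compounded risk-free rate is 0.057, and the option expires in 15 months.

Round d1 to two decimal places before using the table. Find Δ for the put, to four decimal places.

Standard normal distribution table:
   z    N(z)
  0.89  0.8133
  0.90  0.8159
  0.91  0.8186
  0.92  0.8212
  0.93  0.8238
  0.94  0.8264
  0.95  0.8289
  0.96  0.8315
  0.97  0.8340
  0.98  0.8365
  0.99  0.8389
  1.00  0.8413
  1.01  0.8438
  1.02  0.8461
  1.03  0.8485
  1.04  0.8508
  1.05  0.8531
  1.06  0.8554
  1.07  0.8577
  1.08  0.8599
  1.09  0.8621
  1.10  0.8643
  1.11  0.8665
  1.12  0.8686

σ√T = 0.3·√1.25 = 0.3354
d₁ = [ln(220/180) + (0.057 + 0.3²/2)·1.25] / 0.3354 = [0.2007 + 0.1275] / 0.3354 = 0.9784 ⇒ 0.98
N(d₁) = N(0.98) = 0.8365
Δ_put = N(d₁) − 1 = 0.8365 − 1 = -0.1635

-0.1635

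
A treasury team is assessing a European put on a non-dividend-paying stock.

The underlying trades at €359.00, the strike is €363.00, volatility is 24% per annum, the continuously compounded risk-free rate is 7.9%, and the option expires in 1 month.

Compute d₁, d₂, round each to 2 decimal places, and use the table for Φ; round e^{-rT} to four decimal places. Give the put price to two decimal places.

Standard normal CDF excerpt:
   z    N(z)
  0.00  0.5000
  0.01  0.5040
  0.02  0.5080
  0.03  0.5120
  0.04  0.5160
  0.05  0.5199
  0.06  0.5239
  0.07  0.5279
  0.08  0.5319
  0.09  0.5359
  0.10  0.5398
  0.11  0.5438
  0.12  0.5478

€10.85

T = 0.08333;  σ√T = 0.0693
d₁ = [ln(359/363) + (0.079 + 0.24²/2)·0.08333] / 0.0693 = [-0.0111 + 0.0090] / 0.0693 = -0.0303 ≈ -0.03
d₂ = d₁ − σ√T = -0.0303 − 0.0693 = -0.0996 ≈ -0.10
e^(−rT) = e^(−0.079·0.08333) = 0.9934
P = 363·0.9934·N(0.10) − 359·N(0.03) = 363·0.9934·0.5398 − 359·0.5120 = 194.6541 − 183.8080 = 10.8461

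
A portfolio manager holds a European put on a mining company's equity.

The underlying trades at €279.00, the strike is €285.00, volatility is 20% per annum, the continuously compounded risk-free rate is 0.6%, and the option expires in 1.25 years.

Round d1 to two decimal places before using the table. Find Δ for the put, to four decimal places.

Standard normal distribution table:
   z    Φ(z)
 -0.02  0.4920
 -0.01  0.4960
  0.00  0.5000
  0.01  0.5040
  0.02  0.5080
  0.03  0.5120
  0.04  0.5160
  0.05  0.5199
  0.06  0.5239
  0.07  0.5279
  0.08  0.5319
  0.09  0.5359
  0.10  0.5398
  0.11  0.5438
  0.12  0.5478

σ√T = 0.2 × 1.1180 = 0.2236
d₁ = [ln(279/285) + (0.006 + 0.2²/2)·1.25] / 0.2236 = [-0.0213 + 0.0325] / 0.2236 = 0.0502 ≈ 0.05
N(d₁) = N(0.05) = 0.5199
Δ_put = N(d₁) − 1 = 0.5199 − 1 = -0.4801

-0.4801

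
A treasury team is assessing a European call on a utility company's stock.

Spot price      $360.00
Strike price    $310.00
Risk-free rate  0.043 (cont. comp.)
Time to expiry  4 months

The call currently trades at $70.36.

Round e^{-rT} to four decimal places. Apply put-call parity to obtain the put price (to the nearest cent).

e^(−rT) = e^(−0.043·0.3333) = 0.9858
Put-call parity: C − P = S − K·e^(−rT) = 360 − 310·0.9858 = 360 − 305.5980 = 54.4020
P = C − (C − P) = 70.36 − (54.4020) = 15.9580

$15.96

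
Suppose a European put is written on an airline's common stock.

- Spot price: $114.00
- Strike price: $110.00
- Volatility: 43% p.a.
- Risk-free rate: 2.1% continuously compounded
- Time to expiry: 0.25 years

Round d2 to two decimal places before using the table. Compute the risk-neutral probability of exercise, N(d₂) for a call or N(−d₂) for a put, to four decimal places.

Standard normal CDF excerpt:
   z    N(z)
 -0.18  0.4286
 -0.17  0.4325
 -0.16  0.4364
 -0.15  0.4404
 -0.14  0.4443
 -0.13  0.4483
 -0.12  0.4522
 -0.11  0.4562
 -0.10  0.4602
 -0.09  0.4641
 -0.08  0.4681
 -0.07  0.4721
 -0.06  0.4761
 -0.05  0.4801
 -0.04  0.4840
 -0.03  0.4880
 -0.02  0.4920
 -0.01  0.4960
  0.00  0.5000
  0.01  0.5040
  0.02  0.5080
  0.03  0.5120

0.4681

σ√T = 0.43·√0.25 = 0.2150
d₁ = [ln(114/110) + (0.021 + 0.43²/2)·0.25] / 0.2150 = [0.0357 + 0.0284] / 0.2150 = 0.2980 ⇒ 0.30
d₂ = d₁ − σ√T = 0.2980 − 0.2150 = 0.0830 ⇒ 0.08
Risk-neutral Pr[S_T < K] = N(−d₂) = N(-0.08) = 0.4681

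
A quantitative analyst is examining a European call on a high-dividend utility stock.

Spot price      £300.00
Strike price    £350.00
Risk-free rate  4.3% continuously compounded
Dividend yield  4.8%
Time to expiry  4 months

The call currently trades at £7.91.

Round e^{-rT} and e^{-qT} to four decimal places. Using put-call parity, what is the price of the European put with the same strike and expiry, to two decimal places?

exp(−qT) = exp(−0.048·0.3333) = 0.9841;  exp(−rT) = exp(−0.043·0.3333) = 0.9858
Put-call parity: C − P = S·e^(−qT) − K·e^(−rT) = 300·0.9841 − 350·0.9858 = 295.2300 − 345.0300 = -49.8000
P = C − (C − P) = 7.91 − (-49.8000) = 57.7100

£57.71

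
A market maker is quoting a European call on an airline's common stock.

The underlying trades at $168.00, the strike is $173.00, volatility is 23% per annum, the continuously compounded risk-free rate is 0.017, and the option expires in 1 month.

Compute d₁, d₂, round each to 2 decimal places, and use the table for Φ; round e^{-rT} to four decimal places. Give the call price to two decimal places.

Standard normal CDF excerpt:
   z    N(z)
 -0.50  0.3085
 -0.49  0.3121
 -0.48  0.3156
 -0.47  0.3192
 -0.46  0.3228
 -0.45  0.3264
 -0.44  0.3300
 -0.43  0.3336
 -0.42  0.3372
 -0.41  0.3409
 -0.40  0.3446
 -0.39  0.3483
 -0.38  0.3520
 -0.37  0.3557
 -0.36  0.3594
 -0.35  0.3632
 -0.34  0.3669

σ√T = 0.23·√0.08333 = 0.0664
d₁ = [ln(168/173) + (0.017 + ½·0.23²)·0.08333] / (σ√T) = (-0.0293 + 0.0036) / 0.0664 = -0.3872 → -0.39
d₂ = -0.3872 − 0.0664 = -0.4536 → -0.45
exp(−rT) = exp(−0.017·0.08333) = 0.9986
N(d₁) = N(-0.39) = 0.3483;  N(d₂) = N(-0.45) = 0.3264
C = 168·0.3483 − 173·0.9986·0.3264 = 58.5144 − 56.3881 = 2.1263

$2.13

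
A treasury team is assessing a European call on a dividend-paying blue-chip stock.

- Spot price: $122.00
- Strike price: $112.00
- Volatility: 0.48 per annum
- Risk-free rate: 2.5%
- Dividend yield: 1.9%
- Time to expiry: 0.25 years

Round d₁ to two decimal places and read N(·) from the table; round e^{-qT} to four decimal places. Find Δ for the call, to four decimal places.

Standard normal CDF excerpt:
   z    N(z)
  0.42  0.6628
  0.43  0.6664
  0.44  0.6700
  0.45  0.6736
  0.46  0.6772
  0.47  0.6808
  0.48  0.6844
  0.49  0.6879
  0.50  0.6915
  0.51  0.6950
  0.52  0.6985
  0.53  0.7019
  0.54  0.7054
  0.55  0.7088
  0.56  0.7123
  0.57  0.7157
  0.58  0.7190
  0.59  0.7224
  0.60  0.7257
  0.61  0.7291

σ√T = 0.48 × 0.5000 = 0.2400
d₁ = [ln(122/112) + (0.025 − 0.019 + ½·0.48²)·0.25] / (σ√T) = (0.0855 + 0.0303) / 0.2400 = 0.4826 → 0.48
N(d₁) = N(0.48) = 0.6844
Δ_call = e^(−qT)·N(d₁) = 0.9953·0.6844 = 0.6812

0.6812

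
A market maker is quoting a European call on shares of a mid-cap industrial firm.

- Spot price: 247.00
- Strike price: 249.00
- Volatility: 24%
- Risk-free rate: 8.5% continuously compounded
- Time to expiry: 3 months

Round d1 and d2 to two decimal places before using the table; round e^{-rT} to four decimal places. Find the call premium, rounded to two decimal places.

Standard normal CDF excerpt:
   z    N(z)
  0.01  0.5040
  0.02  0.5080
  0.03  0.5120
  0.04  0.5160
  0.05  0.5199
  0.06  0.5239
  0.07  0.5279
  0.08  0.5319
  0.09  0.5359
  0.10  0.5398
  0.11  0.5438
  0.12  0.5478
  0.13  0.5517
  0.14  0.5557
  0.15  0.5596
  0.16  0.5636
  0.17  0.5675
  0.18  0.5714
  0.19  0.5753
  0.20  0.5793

13.44

T = 0.25;  σ√T = 0.1200
d₁ = [ln(247/249) + (0.085 + ½·0.24²)·0.25] / (σ√T) = (-0.0081 + 0.0285) / 0.1200 = 0.1699 ⇒ 0.17
d₂ = 0.1699 − 0.1200 = 0.0499 ⇒ 0.05
exp(−rT) = exp(−0.085·0.25) = 0.9790
N(d₁) = N(0.17) = 0.5675;  N(d₂) = N(0.05) = 0.5199
C = 247·0.5675 − 249·0.9790·0.5199 = 140.1725 − 126.7365 = 13.4360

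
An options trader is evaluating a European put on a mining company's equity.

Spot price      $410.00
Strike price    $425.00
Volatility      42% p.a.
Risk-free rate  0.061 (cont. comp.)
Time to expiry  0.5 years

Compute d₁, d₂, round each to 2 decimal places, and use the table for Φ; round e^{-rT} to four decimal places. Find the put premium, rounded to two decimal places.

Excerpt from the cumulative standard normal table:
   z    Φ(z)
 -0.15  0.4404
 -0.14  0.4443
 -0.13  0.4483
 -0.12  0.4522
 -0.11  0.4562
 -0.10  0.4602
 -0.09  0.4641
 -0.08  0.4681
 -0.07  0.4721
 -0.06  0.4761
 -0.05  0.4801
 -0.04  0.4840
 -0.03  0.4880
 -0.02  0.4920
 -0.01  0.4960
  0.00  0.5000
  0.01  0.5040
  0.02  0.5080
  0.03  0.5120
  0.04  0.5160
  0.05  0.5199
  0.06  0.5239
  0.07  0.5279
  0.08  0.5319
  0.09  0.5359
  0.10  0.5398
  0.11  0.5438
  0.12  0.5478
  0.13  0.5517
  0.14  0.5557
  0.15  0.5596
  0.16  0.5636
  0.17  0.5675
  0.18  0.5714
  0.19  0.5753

$50.15

σ√T = 0.42·√0.5 = 0.2970
ln(S/K) + (r + σ²/2)T = ln(410/425) + (0.061 + 0.42²/2)·0.5 = -0.0359 + 0.0746 = 0.0387
d₁ = 0.0387 / 0.2970 = 0.1302 ≈ 0.13
d₂ = d₁ − σ√T = 0.1302 − 0.2970 = -0.1668 ≈ -0.17
e^(−rT) = e^(−0.061·0.5) = 0.9700
P = 425·0.9700·N(0.17) − 410·N(-0.13) = 425·0.9700·0.5675 − 410·0.4483 = 233.9519 − 183.8030 = 50.1489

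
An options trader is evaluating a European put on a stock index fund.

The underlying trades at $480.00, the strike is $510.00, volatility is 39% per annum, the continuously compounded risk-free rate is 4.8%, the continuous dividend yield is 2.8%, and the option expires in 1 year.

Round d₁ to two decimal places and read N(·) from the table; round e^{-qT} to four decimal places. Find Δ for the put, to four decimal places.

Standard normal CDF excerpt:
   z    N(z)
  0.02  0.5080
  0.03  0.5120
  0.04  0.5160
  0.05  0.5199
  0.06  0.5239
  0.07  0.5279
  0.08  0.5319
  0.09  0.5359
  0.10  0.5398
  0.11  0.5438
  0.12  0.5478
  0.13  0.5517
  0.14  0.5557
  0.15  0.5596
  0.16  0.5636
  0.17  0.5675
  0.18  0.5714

-0.4513

σ√T = 0.39 × 1.0000 = 0.3900
d₁ = [ln(480/510) + (0.048 − 0.028 + ½·0.39²)·1] / (σ√T) = (-0.0606 + 0.0961) / 0.3900 = 0.0908 → 0.09
N(d₁) = N(0.09) = 0.5359
Δ_put = exp(−qT)·(N(d₁) − 1) = 0.9724·(0.5359 − 1) = -0.4513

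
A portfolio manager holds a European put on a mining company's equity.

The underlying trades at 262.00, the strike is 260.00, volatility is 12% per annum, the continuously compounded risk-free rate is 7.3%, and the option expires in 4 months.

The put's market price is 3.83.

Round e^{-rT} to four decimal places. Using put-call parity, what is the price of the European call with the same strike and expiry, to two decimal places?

12.07

exp(−rT) = exp(−0.073·0.3333) = 0.9760
Put-call parity: C − P = S − K·e^(−rT) = 262 − 260·0.9760 = 262 − 253.7600 = 8.2400
C = P + (C − P) = 3.83 + (8.2400) = 12.0700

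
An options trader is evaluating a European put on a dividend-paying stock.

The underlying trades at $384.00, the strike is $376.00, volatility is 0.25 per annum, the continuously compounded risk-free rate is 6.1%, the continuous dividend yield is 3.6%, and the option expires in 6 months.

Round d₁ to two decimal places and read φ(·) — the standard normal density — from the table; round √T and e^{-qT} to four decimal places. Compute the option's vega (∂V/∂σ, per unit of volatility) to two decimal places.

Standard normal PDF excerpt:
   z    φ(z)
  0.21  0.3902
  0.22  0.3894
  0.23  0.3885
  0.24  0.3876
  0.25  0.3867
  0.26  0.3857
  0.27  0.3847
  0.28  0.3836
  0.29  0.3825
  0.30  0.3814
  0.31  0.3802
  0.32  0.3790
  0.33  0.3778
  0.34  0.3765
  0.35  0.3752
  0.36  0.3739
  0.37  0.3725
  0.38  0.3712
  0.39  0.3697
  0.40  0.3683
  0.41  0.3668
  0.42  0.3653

σ√T = 0.25 × 0.7071 = 0.1768
d₁ = [ln(384/376) + (0.061 − 0.036 + 0.25²/2)·0.5] / 0.1768 = [0.0211 + 0.0281] / 0.1768 = 0.2782 ≈ 0.28
√T = √0.5 = 0.7071
φ(d₁) = φ(0.28) = 0.3836
exp(−qT) = exp(−0.036·0.5) = 0.9822
vega = S·exp(−qT)·φ(d₁)·√T = 384·0.9822·0.3836·0.7071 = 102.3035

102.30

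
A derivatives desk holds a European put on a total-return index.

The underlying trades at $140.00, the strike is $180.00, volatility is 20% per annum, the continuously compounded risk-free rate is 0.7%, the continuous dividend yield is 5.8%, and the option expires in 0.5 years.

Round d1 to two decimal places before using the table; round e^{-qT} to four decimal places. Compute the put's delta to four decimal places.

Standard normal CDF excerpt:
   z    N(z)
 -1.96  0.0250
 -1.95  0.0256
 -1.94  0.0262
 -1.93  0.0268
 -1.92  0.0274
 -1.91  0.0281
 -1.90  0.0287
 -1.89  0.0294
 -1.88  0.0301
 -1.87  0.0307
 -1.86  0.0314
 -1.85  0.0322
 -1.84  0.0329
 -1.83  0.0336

σ√T = 0.2 × 0.7071 = 0.1414
d₁ = [ln(140/180) + (0.007 − 0.058 + 0.2²/2)·0.5] / 0.1414 = [-0.2513 − 0.0155] / 0.1414 = -1.8867 which rounds to -1.89
N(d₁) = N(-1.89) = 0.0294
Δ_put = e^(−qT)·(N(d₁) − 1) = 0.9714·(0.0294 − 1) = -0.9428

-0.9428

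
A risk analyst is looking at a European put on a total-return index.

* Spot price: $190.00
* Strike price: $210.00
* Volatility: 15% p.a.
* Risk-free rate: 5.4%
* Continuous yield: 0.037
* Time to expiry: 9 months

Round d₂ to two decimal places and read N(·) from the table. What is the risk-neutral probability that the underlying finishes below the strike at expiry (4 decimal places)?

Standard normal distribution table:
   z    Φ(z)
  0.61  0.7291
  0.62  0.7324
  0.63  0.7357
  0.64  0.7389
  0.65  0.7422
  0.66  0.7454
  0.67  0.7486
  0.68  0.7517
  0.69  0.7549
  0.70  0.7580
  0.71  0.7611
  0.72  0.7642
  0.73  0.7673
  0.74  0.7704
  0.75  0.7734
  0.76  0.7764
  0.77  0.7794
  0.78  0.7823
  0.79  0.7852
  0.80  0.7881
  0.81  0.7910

0.7704

T = 0.75;  σ√T = 0.1299
d₁ = [ln(190/210) + (0.054 − 0.037 + 0.15²/2)·0.75] / 0.1299 = [-0.1001 + 0.0212] / 0.1299 = -0.6073 ⇒ -0.61
d₂ = d₁ − σ√T = -0.6073 − 0.1299 = -0.7372 ⇒ -0.74
Pr(exercise) under Q = N(−d₂) = N(0.74) = 0.7704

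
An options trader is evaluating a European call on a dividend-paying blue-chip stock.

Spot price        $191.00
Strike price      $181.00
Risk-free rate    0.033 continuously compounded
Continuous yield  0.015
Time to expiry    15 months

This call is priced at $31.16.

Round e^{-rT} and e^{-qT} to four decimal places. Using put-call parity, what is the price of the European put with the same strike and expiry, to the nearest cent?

$17.40

e^(−qT) = e^(−0.015·1.25) = 0.9814;  e^(−rT) = e^(−0.033·1.25) = 0.9596
Put-call parity: C − P = S·e^(−qT) − K·e^(−rT) = 191·0.9814 − 181·0.9596 = 187.4474 − 173.6876 = 13.7598
P = C − (C − P) = 31.16 − (13.7598) = 17.4002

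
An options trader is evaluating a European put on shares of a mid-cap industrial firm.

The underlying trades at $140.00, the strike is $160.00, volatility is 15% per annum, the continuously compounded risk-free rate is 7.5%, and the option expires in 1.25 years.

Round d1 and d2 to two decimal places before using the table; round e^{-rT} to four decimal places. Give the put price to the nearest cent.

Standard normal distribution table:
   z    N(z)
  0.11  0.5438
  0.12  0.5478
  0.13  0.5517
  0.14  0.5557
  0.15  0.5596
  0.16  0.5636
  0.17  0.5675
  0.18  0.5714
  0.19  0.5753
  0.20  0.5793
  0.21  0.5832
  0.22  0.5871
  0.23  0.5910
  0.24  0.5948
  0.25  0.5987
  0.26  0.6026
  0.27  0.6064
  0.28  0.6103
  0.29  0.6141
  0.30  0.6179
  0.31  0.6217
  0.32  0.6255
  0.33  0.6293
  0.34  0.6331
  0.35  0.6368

$12.78

σ√T = 0.15 × 1.1180 = 0.1677
d₁ = [ln(140/160) + (0.075 + ½·0.15²)·1.25] / (σ√T) = (-0.1335 + 0.1078) / 0.1677 = -0.1534 ≈ -0.15
d₂ = -0.1534 − 0.1677 = -0.3211 ≈ -0.32
e^(−rT) = e^(−0.075·1.25) = 0.9105
N(−d₂) = N(0.32) = 0.6255;  N(−d₁) = N(0.15) = 0.5596
P = 160·0.9105·0.6255 − 140·0.5596 = 91.1228 − 78.3440 = 12.7788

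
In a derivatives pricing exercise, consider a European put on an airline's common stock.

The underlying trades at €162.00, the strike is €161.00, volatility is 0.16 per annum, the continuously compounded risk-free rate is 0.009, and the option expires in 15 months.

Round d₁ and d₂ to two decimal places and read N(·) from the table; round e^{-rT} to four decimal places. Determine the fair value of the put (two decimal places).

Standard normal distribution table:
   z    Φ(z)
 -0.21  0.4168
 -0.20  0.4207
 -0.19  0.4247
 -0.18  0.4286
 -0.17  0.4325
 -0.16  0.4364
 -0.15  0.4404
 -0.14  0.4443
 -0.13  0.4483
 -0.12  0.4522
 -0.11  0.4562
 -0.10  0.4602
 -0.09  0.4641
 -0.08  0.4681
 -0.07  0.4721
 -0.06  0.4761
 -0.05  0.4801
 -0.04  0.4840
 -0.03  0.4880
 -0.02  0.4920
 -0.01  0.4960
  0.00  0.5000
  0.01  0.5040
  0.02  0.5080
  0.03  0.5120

σ√T = 0.16 × 1.1180 = 0.1789
d₁ = [ln(162/161) + (0.009 + ½·0.16²)·1.25] / (σ√T) = (0.0062 + 0.0272) / 0.1789 = 0.1869 → 0.19
d₂ = 0.1869 − 0.1789 = 0.0081 → 0.01
e^(−rT) = e^(−0.009·1.25) = 0.9888
N(−d₂) = N(-0.01) = 0.4960;  N(−d₁) = N(-0.19) = 0.4247
P = 161·0.9888·0.4960 − 162·0.4247 = 78.9616 − 68.8014 = 10.1602

€10.16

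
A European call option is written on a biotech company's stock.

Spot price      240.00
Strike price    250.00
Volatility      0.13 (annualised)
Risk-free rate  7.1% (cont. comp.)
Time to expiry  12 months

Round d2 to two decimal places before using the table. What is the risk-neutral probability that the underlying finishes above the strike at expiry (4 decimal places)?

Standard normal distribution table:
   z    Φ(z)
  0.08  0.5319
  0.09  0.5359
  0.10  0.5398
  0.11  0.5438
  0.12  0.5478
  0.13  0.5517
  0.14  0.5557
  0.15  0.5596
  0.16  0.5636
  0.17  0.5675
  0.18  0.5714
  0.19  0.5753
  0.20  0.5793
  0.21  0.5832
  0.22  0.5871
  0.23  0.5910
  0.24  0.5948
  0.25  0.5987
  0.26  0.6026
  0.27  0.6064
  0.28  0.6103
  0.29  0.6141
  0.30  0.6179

σ√T = 0.13·√1 = 0.1300
d₁ = [ln(240/250) + (0.071 + ½·0.13²)·1] / (σ√T) = (-0.0408 + 0.0794) / 0.1300 = 0.2971 ⇒ 0.30
d₂ = 0.2971 − 0.1300 = 0.1671 ⇒ 0.17
Pr(exercise) under Q = N(d₂) = 0.5675

0.5675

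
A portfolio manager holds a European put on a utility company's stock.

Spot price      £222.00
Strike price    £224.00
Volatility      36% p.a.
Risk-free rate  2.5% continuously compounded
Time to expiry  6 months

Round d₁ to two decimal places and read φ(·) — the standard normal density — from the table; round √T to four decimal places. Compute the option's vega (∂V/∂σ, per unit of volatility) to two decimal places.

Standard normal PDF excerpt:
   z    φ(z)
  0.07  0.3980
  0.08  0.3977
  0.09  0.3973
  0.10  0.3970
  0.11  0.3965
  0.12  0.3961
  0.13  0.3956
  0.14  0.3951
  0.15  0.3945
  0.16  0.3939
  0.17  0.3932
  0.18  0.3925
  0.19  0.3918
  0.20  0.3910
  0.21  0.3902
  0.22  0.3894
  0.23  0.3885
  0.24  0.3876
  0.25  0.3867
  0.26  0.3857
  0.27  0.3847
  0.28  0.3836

62.02

T = 0.5;  σ√T = 0.2546
d₁ = [ln(222/224) + (0.025 + ½·0.36²)·0.5] / (σ√T) = (-0.0090 + 0.0449) / 0.2546 = 0.1412 which rounds to 0.14
√T = √0.5 = 0.7071
φ(d₁) = φ(0.14) = 0.3951
vega = S·φ(d₁)·√T = 222·0.3951·0.7071 = 62.0213
(The call has the same vega.)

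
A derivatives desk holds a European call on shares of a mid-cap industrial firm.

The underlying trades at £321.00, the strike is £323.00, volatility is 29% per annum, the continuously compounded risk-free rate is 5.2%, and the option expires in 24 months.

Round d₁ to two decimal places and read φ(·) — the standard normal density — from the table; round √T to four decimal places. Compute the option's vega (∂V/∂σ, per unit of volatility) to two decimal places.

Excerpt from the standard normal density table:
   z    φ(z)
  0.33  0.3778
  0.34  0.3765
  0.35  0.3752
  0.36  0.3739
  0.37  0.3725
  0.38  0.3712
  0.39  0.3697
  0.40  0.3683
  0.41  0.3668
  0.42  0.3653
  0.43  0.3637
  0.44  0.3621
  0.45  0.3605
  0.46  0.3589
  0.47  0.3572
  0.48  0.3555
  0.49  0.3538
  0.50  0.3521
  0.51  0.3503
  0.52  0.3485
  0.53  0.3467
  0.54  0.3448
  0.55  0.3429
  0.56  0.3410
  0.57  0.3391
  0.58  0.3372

164.38

T = 2;  σ√T = 0.4101
d₁ = [ln(321/323) + (0.052 + ½·0.29²)·2] / (σ√T) = (-0.0062 + 0.1881) / 0.4101 = 0.4435 which rounds to 0.44
√T = √2 = 1.4142
φ(d₁) = φ(0.44) = 0.3621
vega = S·φ(d₁)·√T = 321·0.3621·1.4142 = 164.3783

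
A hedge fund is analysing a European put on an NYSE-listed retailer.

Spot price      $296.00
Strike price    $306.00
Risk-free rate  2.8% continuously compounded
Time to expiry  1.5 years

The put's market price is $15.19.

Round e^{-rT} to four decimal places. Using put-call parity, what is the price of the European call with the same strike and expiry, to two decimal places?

$17.77

e^(−rT) = e^(−0.028·1.5) = 0.9589
Put-call parity: C − P = S − K·e^(−rT) = 296 − 306·0.9589 = 296 − 293.4234 = 2.5766
C = P + (C − P) = 15.19 + (2.5766) = 17.7666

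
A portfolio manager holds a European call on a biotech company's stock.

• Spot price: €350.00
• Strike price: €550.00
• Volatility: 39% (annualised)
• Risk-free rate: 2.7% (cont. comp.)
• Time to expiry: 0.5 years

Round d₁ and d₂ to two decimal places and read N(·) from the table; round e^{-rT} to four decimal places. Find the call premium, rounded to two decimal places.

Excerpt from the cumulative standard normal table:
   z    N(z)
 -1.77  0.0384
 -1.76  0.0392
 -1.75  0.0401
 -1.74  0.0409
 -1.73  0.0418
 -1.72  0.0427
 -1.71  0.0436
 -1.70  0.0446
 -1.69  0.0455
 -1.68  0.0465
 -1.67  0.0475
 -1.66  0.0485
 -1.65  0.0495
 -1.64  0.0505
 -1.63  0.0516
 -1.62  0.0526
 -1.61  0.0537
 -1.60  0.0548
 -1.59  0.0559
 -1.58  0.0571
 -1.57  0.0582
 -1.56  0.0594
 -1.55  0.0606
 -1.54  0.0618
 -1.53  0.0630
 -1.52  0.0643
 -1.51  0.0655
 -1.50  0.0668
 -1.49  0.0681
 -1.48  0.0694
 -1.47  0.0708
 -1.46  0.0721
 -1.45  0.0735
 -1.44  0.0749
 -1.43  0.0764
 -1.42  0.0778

€3.04

σ√T = 0.39 × 0.7071 = 0.2758
d₁ = [ln(350/550) + (0.027 + 0.39²/2)·0.5] / 0.2758 = [-0.4520 + 0.0515] / 0.2758 = -1.4521 ⇒ -1.45
d₂ = d₁ − σ√T = -1.4521 − 0.2758 = -1.7279 ⇒ -1.73
e^(−rT) = e^(−0.027·0.5) = 0.9866
C = 350·N(-1.45) − 550·0.9866·N(-1.73) = 350·0.0735 − 550·0.9866·0.0418 = 25.7250 − 22.6819 = 3.0431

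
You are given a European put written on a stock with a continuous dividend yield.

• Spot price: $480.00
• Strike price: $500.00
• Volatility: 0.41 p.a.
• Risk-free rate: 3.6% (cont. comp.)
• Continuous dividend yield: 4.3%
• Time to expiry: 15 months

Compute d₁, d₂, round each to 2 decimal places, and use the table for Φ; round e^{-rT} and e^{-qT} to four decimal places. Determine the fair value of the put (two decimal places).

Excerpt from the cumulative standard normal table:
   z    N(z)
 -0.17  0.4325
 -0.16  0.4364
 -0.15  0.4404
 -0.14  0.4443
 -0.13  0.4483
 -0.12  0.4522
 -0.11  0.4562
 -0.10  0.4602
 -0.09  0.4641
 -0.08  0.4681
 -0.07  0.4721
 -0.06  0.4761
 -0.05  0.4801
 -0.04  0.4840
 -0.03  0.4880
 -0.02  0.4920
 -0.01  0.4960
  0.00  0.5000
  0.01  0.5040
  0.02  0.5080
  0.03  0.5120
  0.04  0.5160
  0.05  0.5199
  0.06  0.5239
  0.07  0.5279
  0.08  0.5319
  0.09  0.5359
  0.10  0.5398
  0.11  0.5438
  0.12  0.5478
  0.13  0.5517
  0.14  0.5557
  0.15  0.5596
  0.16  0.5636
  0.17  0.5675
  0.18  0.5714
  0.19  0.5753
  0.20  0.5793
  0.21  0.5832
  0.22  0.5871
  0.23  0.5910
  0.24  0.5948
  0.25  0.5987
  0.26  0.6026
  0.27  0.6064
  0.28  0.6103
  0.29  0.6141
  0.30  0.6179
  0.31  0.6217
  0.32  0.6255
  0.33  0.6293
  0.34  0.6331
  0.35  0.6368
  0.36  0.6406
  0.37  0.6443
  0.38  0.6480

T = 1.25;  σ√T = 0.4584
d₁ = [ln(480/500) + (0.036 − 0.043 + 0.41²/2)·1.25] / 0.4584 = [-0.0408 + 0.0963] / 0.4584 = 0.1211 which rounds to 0.12
d₂ = d₁ − σ√T = 0.1211 − 0.4584 = -0.3373 which rounds to -0.34
e^(−qT) = e^(−0.043·1.25) = 0.9477;  e^(−rT) = e^(−0.036·1.25) = 0.9560
N(−d₂) = N(0.34) = 0.6331;  N(−d₁) = N(-0.12) = 0.4522
P = 500·0.9560·0.6331 − 480·0.9477·0.4522 = 302.6218 − 205.7040 = 96.9178

$96.92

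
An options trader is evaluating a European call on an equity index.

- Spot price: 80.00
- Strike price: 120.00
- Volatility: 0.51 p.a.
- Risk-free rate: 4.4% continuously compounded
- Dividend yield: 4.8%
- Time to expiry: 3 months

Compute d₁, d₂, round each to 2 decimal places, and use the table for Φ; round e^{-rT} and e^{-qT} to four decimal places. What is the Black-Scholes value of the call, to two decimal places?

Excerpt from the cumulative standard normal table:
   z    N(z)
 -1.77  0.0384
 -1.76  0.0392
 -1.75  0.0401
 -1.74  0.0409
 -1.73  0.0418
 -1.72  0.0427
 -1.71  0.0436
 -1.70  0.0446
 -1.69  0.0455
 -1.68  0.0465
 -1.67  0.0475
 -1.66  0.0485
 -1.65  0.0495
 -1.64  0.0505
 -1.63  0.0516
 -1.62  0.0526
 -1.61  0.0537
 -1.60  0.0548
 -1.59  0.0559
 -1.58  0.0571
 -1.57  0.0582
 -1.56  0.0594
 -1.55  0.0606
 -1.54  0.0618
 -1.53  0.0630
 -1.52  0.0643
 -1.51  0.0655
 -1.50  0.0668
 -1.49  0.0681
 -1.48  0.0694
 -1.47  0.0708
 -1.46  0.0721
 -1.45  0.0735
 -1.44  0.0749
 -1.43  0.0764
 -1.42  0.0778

σ√T = 0.51 × 0.5000 = 0.2550
ln(S/K) + (r − q + σ²/2)T = ln(80/120) + (0.044 − 0.048 + 0.51²/2)·0.25 = -0.4055 + 0.0315 = -0.3740
d₁ = -0.3740 / 0.2550 = -1.4665 ⇒ -1.47
d₂ = d₁ − σ√T = -1.4665 − 0.2550 = -1.7215 ⇒ -1.72
e^(−qT) = e^(−0.048·0.25) = 0.9881;  e^(−rT) = e^(−0.044·0.25) = 0.9891
C = 80·0.9881·N(-1.47) − 120·0.9891·N(-1.72) = 80·0.9881·0.0708 − 120·0.9891·0.0427 = 5.5966 − 5.0681 = 0.5285

0.53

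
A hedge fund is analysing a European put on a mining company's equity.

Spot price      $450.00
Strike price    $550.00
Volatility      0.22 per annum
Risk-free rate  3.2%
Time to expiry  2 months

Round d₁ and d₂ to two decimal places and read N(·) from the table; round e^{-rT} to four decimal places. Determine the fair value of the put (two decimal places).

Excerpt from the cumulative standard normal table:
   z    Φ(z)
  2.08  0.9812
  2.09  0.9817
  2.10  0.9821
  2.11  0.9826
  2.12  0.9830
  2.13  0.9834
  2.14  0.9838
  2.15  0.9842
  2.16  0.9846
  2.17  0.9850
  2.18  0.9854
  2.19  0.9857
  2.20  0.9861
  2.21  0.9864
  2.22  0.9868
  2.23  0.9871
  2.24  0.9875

$97.33

σ√T = 0.22·√0.1667 = 0.0898
ln(S/K) + (r + σ²/2)T = ln(450/550) + (0.032 + 0.22²/2)·0.1667 = -0.2007 + 0.0094 = -0.1913
d₁ = -0.1913 / 0.0898 = -2.1300 → -2.13
d₂ = d₁ − σ√T = -2.1300 − 0.0898 = -2.2198 → -2.22
e^(−rT) = e^(−0.032·0.1667) = 0.9947
N(−d₂) = N(2.22) = 0.9868;  N(−d₁) = N(2.13) = 0.9834
P = 550·0.9947·0.9868 − 450·0.9834 = 539.8635 − 442.5300 = 97.3335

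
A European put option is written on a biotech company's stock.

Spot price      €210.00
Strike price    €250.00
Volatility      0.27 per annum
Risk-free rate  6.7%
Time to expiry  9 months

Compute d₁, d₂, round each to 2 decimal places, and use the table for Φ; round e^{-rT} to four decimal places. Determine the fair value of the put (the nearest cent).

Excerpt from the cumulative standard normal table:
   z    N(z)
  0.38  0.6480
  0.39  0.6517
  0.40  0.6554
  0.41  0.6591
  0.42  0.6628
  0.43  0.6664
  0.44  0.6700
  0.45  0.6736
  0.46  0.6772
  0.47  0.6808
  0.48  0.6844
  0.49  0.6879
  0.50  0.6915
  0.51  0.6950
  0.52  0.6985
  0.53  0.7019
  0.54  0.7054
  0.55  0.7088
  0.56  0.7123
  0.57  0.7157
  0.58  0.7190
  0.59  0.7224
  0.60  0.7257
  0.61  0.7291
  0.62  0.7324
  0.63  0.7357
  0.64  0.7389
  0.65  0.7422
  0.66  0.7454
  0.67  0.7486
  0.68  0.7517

€38.05

σ√T = 0.27 × 0.8660 = 0.2338
d₁ = [ln(210/250) + (0.067 + ½·0.27²)·0.75] / (σ√T) = (-0.1744 + 0.0776) / 0.2338 = -0.4138 ⇒ -0.41
d₂ = -0.4138 − 0.2338 = -0.6477 ⇒ -0.65
e^(−rT) = e^(−0.067·0.75) = 0.9510
P = 250·0.9510·N(0.65) − 210·N(0.41) = 250·0.9510·0.7422 − 210·0.6591 = 176.4580 − 138.4110 = 38.0470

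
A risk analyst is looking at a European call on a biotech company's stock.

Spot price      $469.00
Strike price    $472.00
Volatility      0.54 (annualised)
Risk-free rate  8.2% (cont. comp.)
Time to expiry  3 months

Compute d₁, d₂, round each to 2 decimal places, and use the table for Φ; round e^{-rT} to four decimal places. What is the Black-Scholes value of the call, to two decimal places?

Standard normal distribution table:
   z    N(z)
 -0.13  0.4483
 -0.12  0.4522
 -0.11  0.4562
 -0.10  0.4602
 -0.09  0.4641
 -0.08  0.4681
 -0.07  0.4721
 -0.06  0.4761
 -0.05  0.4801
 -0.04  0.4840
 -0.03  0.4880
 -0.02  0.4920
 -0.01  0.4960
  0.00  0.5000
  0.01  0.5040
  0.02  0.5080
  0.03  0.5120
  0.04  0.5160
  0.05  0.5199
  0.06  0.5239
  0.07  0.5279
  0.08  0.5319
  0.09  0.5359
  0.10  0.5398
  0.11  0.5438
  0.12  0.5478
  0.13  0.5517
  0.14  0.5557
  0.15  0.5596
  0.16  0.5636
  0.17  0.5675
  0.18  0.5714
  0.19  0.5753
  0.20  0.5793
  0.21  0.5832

T = 0.25;  σ√T = 0.2700
ln(S/K) + (r + σ²/2)T = ln(469/472) + (0.082 + 0.54²/2)·0.25 = -0.0064 + 0.0570 = 0.0506
d₁ = 0.0506 / 0.2700 = 0.1873 ≈ 0.19
d₂ = d₁ − σ√T = 0.1873 − 0.2700 = -0.0827 ≈ -0.08
exp(−rT) = exp(−0.082·0.25) = 0.9797
N(d₁) = N(0.19) = 0.5753;  N(d₂) = N(-0.08) = 0.4681
C = 469·0.5753 − 472·0.9797·0.4681 = 269.8157 − 216.4581 = 53.3576

$53.36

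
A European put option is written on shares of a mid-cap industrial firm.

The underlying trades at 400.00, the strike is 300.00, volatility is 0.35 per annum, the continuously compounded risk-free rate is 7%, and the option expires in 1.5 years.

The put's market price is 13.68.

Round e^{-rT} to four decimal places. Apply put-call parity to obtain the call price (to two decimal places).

143.59

e^(−rT) = e^(−0.07·1.5) = 0.9003
Put-call parity: C − P = S − K·e^(−rT) = 400 − 300·0.9003 = 400 − 270.0900 = 129.9100
C = P + (C − P) = 13.68 + (129.9100) = 143.5900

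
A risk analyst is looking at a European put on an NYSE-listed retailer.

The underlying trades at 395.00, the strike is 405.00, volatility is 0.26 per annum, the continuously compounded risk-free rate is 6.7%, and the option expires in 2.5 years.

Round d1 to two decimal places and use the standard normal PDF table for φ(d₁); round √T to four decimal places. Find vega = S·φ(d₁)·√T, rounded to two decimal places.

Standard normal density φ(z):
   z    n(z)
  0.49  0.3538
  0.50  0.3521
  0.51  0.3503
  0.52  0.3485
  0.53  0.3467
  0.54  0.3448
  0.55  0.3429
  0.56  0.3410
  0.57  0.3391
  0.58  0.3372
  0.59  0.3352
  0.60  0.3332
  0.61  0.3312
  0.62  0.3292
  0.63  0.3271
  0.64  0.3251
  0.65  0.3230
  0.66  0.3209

σ√T = 0.26·√2.5 = 0.4111
d₁ = [ln(395/405) + (0.067 + 0.26²/2)·2.5] / 0.4111 = [-0.0250 + 0.2520] / 0.4111 = 0.5522 ⇒ 0.55
√T = √2.5 = 1.5811
φ(d₁) = φ(0.55) = 0.3429
vega = S·φ(d₁)·√T = 395·0.3429·1.5811 = 214.1529

214.15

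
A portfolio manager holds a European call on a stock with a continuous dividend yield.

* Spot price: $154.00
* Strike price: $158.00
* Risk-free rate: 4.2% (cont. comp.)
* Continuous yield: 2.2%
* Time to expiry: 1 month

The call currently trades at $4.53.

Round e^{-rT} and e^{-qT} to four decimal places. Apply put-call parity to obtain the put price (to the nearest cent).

$8.25

e^(−qT) = e^(−0.022·0.08333) = 0.9982;  e^(−rT) = e^(−0.042·0.08333) = 0.9965
Put-call parity: C − P = S·e^(−qT) − K·e^(−rT) = 154·0.9982 − 158·0.9965 = 153.7228 − 157.4470 = -3.7242
P = C − (C − P) = 4.53 − (-3.7242) = 8.2542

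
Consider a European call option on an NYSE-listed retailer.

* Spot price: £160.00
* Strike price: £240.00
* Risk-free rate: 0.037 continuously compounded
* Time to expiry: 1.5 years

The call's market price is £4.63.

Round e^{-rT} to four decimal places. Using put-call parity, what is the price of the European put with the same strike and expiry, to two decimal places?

exp(−rT) = exp(−0.037·1.5) = 0.9460
Put-call parity: C − P = S − K·e^(−rT) = 160 − 240·0.9460 = 160 − 227.0400 = -67.0400
P = C − (C − P) = 4.63 − (-67.0400) = 71.6700

£71.67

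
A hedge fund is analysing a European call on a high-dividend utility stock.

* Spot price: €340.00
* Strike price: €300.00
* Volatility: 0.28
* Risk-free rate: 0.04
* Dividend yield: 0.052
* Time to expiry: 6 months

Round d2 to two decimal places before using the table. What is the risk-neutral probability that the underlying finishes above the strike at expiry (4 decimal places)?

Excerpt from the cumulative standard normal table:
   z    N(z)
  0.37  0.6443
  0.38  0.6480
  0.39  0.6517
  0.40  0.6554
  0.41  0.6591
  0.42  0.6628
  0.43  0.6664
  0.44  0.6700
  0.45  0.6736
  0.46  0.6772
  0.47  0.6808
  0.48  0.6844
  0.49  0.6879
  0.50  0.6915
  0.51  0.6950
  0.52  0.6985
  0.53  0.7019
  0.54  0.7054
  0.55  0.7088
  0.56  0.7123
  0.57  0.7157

T = 0.5;  σ√T = 0.1980
ln(S/K) + (r − q + σ²/2)T = ln(340/300) + (0.04 − 0.052 + 0.28²/2)·0.5 = 0.1252 + 0.0136 = 0.1388
d₁ = 0.1388 / 0.1980 = 0.7009 which rounds to 0.70
d₂ = d₁ − σ√T = 0.7009 − 0.1980 = 0.5029 which rounds to 0.50
Risk-neutral Pr[S_T > K] = N(d₂) = N(0.50) = 0.6915

0.6915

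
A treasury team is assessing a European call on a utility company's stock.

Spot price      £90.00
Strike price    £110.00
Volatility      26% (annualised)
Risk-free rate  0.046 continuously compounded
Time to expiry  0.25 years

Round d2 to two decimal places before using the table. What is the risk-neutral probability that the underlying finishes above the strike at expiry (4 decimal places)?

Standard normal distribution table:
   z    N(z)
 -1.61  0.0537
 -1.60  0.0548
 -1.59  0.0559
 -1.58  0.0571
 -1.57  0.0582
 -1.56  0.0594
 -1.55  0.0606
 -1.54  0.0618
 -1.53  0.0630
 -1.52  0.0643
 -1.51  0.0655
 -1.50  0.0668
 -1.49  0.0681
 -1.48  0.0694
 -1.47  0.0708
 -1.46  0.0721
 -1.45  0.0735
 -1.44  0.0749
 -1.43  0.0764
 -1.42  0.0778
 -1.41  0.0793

0.0643

σ√T = 0.26·√0.25 = 0.1300
d₁ = [ln(90/110) + (0.046 + 0.26²/2)·0.25] / 0.1300 = [-0.2007 + 0.0200] / 0.1300 = -1.3902 → -1.39
d₂ = d₁ − σ√T = -1.3902 − 0.1300 = -1.5202 → -1.52
Pr(exercise) under Q = N(d₂) = 0.0643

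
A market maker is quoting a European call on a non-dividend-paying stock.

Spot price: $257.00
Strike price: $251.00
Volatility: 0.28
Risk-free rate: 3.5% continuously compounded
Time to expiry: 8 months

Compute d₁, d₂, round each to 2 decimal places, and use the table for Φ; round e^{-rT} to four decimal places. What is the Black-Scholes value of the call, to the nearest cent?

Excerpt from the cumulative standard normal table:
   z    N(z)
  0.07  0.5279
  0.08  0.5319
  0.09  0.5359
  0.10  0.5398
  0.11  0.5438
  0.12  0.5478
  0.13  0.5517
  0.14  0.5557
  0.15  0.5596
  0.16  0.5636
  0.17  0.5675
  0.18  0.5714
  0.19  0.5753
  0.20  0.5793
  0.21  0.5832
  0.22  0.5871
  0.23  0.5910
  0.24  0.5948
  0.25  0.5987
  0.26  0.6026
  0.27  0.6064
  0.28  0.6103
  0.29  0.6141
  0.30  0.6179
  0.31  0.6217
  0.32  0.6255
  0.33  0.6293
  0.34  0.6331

T = 0.6667;  σ√T = 0.2286
d₁ = [ln(257/251) + (0.035 + 0.28²/2)·0.6667] / 0.2286 = [0.0236 + 0.0495] / 0.2286 = 0.3197 ⇒ 0.32
d₂ = d₁ − σ√T = 0.3197 − 0.2286 = 0.0911 ⇒ 0.09
e^(−rT) = e^(−0.035·0.6667) = 0.9769
C = 257·N(0.32) − 251·0.9769·N(0.09) = 257·0.6255 − 251·0.9769·0.5359 = 160.7535 − 131.4037 = 29.3498

$29.35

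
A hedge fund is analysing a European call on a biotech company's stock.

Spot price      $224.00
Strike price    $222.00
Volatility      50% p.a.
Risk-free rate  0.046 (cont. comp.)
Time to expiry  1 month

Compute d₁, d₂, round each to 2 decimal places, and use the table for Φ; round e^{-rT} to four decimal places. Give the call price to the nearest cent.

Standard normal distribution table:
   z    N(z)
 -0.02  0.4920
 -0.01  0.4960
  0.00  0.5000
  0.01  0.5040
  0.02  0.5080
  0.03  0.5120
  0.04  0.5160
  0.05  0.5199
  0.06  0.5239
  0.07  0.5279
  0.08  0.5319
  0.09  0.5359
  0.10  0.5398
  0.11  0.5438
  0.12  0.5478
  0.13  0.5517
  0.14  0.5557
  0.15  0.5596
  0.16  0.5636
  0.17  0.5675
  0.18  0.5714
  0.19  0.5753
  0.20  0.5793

$13.90

σ√T = 0.5 × 0.2887 = 0.1443
d₁ = [ln(224/222) + (0.046 + 0.5²/2)·0.08333] / 0.1443 = [0.0090 + 0.0142] / 0.1443 = 0.1609 which rounds to 0.16
d₂ = d₁ − σ√T = 0.1609 − 0.1443 = 0.0165 which rounds to 0.02
exp(−rT) = exp(−0.046·0.08333) = 0.9962
C = 224·N(0.16) − 222·0.9962·N(0.02) = 224·0.5636 − 222·0.9962·0.5080 = 126.2464 − 112.3475 = 13.8989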